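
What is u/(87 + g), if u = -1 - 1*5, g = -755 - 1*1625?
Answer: 6/2293 ≈ 0.0026167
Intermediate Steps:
g = -2380 (g = -755 - 1625 = -2380)
u = -6 (u = -1 - 5 = -6)
u/(87 + g) = -6/(87 - 2380) = -6/(-2293) = -6*(-1/2293) = 6/2293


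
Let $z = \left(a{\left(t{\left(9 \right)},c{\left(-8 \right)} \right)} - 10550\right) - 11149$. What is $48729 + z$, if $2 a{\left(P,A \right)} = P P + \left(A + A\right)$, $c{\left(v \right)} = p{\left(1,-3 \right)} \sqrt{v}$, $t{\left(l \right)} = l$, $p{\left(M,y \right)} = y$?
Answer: $\frac{54141}{2} - 6 i \sqrt{2} \approx 27071.0 - 8.4853 i$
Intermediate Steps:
$c{\left(v \right)} = - 3 \sqrt{v}$
$a{\left(P,A \right)} = A + \frac{P^{2}}{2}$ ($a{\left(P,A \right)} = \frac{P P + \left(A + A\right)}{2} = \frac{P^{2} + 2 A}{2} = A + \frac{P^{2}}{2}$)
$z = - \frac{43317}{2} - 6 i \sqrt{2}$ ($z = \left(\left(- 3 \sqrt{-8} + \frac{9^{2}}{2}\right) - 10550\right) - 11149 = \left(\left(- 3 \cdot 2 i \sqrt{2} + \frac{1}{2} \cdot 81\right) - 10550\right) - 11149 = \left(\left(- 6 i \sqrt{2} + \frac{81}{2}\right) - 10550\right) - 11149 = \left(\left(\frac{81}{2} - 6 i \sqrt{2}\right) - 10550\right) - 11149 = \left(- \frac{21019}{2} - 6 i \sqrt{2}\right) - 11149 = - \frac{43317}{2} - 6 i \sqrt{2} \approx -21659.0 - 8.4853 i$)
$48729 + z = 48729 - \left(\frac{43317}{2} + 6 i \sqrt{2}\right) = \frac{54141}{2} - 6 i \sqrt{2}$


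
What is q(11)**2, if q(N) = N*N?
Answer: 14641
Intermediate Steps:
q(N) = N**2
q(11)**2 = (11**2)**2 = 121**2 = 14641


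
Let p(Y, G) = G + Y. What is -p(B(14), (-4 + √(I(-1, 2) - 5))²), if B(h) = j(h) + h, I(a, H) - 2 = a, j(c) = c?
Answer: -40 + 16*I ≈ -40.0 + 16.0*I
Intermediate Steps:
I(a, H) = 2 + a
B(h) = 2*h (B(h) = h + h = 2*h)
-p(B(14), (-4 + √(I(-1, 2) - 5))²) = -((-4 + √((2 - 1) - 5))² + 2*14) = -((-4 + √(1 - 5))² + 28) = -((-4 + √(-4))² + 28) = -((-4 + 2*I)² + 28) = -(28 + (-4 + 2*I)²) = -28 - (-4 + 2*I)²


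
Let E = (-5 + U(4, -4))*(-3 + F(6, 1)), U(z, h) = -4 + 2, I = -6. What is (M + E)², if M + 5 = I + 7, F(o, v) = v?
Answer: 100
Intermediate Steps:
U(z, h) = -2
M = -4 (M = -5 + (-6 + 7) = -5 + 1 = -4)
E = 14 (E = (-5 - 2)*(-3 + 1) = -7*(-2) = 14)
(M + E)² = (-4 + 14)² = 10² = 100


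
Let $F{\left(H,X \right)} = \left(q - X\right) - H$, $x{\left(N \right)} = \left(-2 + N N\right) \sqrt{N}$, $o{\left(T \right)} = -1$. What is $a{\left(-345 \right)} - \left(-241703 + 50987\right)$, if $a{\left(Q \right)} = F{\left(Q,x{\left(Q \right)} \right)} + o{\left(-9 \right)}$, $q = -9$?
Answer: $191051 - 119023 i \sqrt{345} \approx 1.9105 \cdot 10^{5} - 2.2108 \cdot 10^{6} i$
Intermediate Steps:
$x{\left(N \right)} = \sqrt{N} \left(-2 + N^{2}\right)$ ($x{\left(N \right)} = \left(-2 + N^{2}\right) \sqrt{N} = \sqrt{N} \left(-2 + N^{2}\right)$)
$F{\left(H,X \right)} = -9 - H - X$ ($F{\left(H,X \right)} = \left(-9 - X\right) - H = -9 - H - X$)
$a{\left(Q \right)} = -10 - Q - \sqrt{Q} \left(-2 + Q^{2}\right)$ ($a{\left(Q \right)} = \left(-9 - Q - \sqrt{Q} \left(-2 + Q^{2}\right)\right) - 1 = -10 - Q - \sqrt{Q} \left(-2 + Q^{2}\right)$)
$a{\left(-345 \right)} - \left(-241703 + 50987\right) = \left(-10 - -345 - \sqrt{-345} \left(-2 + \left(-345\right)^{2}\right)\right) - \left(-241703 + 50987\right) = \left(-10 + 345 - i \sqrt{345} \left(-2 + 119025\right)\right) - -190716 = \left(-10 + 345 - i \sqrt{345} \cdot 119023\right) + 190716 = \left(-10 + 345 - 119023 i \sqrt{345}\right) + 190716 = \left(335 - 119023 i \sqrt{345}\right) + 190716 = 191051 - 119023 i \sqrt{345}$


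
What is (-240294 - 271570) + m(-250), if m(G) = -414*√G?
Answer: -511864 - 2070*I*√10 ≈ -5.1186e+5 - 6545.9*I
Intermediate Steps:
(-240294 - 271570) + m(-250) = (-240294 - 271570) - 2070*I*√10 = -511864 - 2070*I*√10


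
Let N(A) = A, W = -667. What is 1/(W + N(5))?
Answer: -1/662 ≈ -0.0015106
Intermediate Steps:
1/(W + N(5)) = 1/(-667 + 5) = 1/(-662) = -1/662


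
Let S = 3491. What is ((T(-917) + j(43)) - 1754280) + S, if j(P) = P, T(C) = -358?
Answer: -1751104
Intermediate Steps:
((T(-917) + j(43)) - 1754280) + S = ((-358 + 43) - 1754280) + 3491 = (-315 - 1754280) + 3491 = -1754595 + 3491 = -1751104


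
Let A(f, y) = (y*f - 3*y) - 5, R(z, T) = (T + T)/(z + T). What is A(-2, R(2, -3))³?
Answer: -42875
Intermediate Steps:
R(z, T) = 2*T/(T + z) (R(z, T) = (2*T)/(T + z) = 2*T/(T + z))
A(f, y) = -5 - 3*y + f*y (A(f, y) = (f*y - 3*y) - 5 = (-3*y + f*y) - 5 = -5 - 3*y + f*y)
A(-2, R(2, -3))³ = (-5 - 6*(-3)/(-3 + 2) - 4*(-3)/(-3 + 2))³ = (-5 - 6*(-3)/(-1) - 4*(-3)/(-1))³ = (-5 - 6*(-3)*(-1) - 4*(-3)*(-1))³ = (-5 - 3*6 - 2*6)³ = (-5 - 18 - 12)³ = (-35)³ = -42875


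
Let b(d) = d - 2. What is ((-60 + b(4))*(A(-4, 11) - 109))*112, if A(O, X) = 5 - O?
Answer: 649600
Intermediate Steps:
b(d) = -2 + d
((-60 + b(4))*(A(-4, 11) - 109))*112 = ((-60 + (-2 + 4))*((5 - 1*(-4)) - 109))*112 = ((-60 + 2)*((5 + 4) - 109))*112 = -58*(9 - 109)*112 = -58*(-100)*112 = 5800*112 = 649600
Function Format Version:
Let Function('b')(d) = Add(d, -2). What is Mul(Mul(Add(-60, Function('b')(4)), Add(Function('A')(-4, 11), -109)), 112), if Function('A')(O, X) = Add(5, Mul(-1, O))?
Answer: 649600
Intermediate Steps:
Function('b')(d) = Add(-2, d)
Mul(Mul(Add(-60, Function('b')(4)), Add(Function('A')(-4, 11), -109)), 112) = Mul(Mul(Add(-60, Add(-2, 4)), Add(Add(5, Mul(-1, -4)), -109)), 112) = Mul(Mul(Add(-60, 2), Add(Add(5, 4), -109)), 112) = Mul(Mul(-58, Add(9, -109)), 112) = Mul(Mul(-58, -100), 112) = Mul(5800, 112) = 649600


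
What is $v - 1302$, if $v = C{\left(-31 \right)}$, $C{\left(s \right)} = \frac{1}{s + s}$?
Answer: $- \frac{80725}{62} \approx -1302.0$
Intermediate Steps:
$C{\left(s \right)} = \frac{1}{2 s}$
$v = - \frac{1}{62}$ ($v = \frac{1}{2 \left(-31\right)} = \frac{1}{2} \left(- \frac{1}{31}\right) = - \frac{1}{62} \approx -0.016129$)
$v - 1302 = - \frac{1}{62} - 1302 = - \frac{80725}{62}$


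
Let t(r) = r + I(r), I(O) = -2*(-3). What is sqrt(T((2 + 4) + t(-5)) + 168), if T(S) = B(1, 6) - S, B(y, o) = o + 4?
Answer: 3*sqrt(19) ≈ 13.077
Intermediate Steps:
I(O) = 6
t(r) = 6 + r (t(r) = r + 6 = 6 + r)
B(y, o) = 4 + o
T(S) = 10 - S (T(S) = (4 + 6) - S = 10 - S)
sqrt(T((2 + 4) + t(-5)) + 168) = sqrt((10 - ((2 + 4) + (6 - 5))) + 168) = sqrt((10 - (6 + 1)) + 168) = sqrt((10 - 1*7) + 168) = sqrt((10 - 7) + 168) = sqrt(3 + 168) = sqrt(171) = 3*sqrt(19)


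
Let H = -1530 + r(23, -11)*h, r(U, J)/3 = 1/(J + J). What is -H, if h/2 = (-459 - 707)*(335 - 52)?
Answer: -88464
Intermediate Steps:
r(U, J) = 3/(2*J) (r(U, J) = 3/(J + J) = 3/((2*J)) = 3*(1/(2*J)) = 3/(2*J))
h = -659956 (h = 2*((-459 - 707)*(335 - 52)) = 2*(-1166*283) = 2*(-329978) = -659956)
H = 88464 (H = -1530 + ((3/2)/(-11))*(-659956) = -1530 + ((3/2)*(-1/11))*(-659956) = -1530 - 3/22*(-659956) = -1530 + 89994 = 88464)
-H = -1*88464 = -88464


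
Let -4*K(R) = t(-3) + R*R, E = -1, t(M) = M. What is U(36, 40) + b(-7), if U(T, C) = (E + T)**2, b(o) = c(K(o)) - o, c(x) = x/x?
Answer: 1233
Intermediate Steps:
K(R) = 3/4 - R**2/4 (K(R) = -(-3 + R*R)/4 = -(-3 + R**2)/4 = 3/4 - R**2/4)
c(x) = 1
b(o) = 1 - o
U(T, C) = (-1 + T)**2
U(36, 40) + b(-7) = (-1 + 36)**2 + (1 - 1*(-7)) = 35**2 + (1 + 7) = 1225 + 8 = 1233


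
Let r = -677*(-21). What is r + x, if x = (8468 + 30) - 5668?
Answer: 17047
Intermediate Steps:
r = 14217
x = 2830 (x = 8498 - 5668 = 2830)
r + x = 14217 + 2830 = 17047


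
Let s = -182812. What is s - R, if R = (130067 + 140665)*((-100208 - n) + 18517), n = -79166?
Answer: 683415488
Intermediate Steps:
R = -683598300 (R = (130067 + 140665)*((-100208 - 1*(-79166)) + 18517) = 270732*((-100208 + 79166) + 18517) = 270732*(-21042 + 18517) = 270732*(-2525) = -683598300)
s - R = -182812 - 1*(-683598300) = -182812 + 683598300 = 683415488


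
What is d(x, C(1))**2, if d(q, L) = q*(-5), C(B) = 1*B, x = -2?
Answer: 100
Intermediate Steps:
C(B) = B
d(q, L) = -5*q
d(x, C(1))**2 = (-5*(-2))**2 = 10**2 = 100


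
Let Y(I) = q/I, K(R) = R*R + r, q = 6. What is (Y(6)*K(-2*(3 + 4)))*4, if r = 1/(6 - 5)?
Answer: 788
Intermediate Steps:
r = 1 (r = 1/1 = 1)
K(R) = 1 + R**2 (K(R) = R*R + 1 = R**2 + 1 = 1 + R**2)
Y(I) = 6/I
(Y(6)*K(-2*(3 + 4)))*4 = ((6/6)*(1 + (-2*(3 + 4))**2))*4 = ((6*(1/6))*(1 + (-2*7)**2))*4 = (1*(1 + (-14)**2))*4 = (1*(1 + 196))*4 = (1*197)*4 = 197*4 = 788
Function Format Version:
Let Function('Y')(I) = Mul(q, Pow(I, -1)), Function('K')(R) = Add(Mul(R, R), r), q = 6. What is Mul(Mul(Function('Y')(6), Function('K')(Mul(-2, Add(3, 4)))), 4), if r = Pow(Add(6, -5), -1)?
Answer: 788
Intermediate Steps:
r = 1 (r = Pow(1, -1) = 1)
Function('K')(R) = Add(1, Pow(R, 2)) (Function('K')(R) = Add(Mul(R, R), 1) = Add(Pow(R, 2), 1) = Add(1, Pow(R, 2)))
Function('Y')(I) = Mul(6, Pow(I, -1))
Mul(Mul(Function('Y')(6), Function('K')(Mul(-2, Add(3, 4)))), 4) = Mul(Mul(Mul(6, Pow(6, -1)), Add(1, Pow(Mul(-2, Add(3, 4)), 2))), 4) = Mul(Mul(Mul(6, Rational(1, 6)), Add(1, Pow(Mul(-2, 7), 2))), 4) = Mul(Mul(1, Add(1, Pow(-14, 2))), 4) = Mul(Mul(1, Add(1, 196)), 4) = Mul(Mul(1, 197), 4) = Mul(197, 4) = 788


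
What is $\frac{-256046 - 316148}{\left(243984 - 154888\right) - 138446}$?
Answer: $\frac{40871}{3525} \approx 11.595$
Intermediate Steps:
$\frac{-256046 - 316148}{\left(243984 - 154888\right) - 138446} = - \frac{572194}{\left(243984 - 154888\right) - 138446} = - \frac{572194}{89096 - 138446} = - \frac{572194}{-49350} = \left(-572194\right) \left(- \frac{1}{49350}\right) = \frac{40871}{3525}$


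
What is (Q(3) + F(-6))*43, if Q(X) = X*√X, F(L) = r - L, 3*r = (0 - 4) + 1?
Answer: 215 + 129*√3 ≈ 438.43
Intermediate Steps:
r = -1 (r = ((0 - 4) + 1)/3 = (-4 + 1)/3 = (⅓)*(-3) = -1)
F(L) = -1 - L
Q(X) = X^(3/2)
(Q(3) + F(-6))*43 = (3^(3/2) + (-1 - 1*(-6)))*43 = (3*√3 + (-1 + 6))*43 = (3*√3 + 5)*43 = (5 + 3*√3)*43 = 215 + 129*√3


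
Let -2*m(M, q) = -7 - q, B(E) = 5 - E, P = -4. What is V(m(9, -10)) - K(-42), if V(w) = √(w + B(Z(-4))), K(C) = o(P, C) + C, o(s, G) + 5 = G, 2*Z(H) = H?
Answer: 89 + √22/2 ≈ 91.345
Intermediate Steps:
Z(H) = H/2
o(s, G) = -5 + G
K(C) = -5 + 2*C (K(C) = (-5 + C) + C = -5 + 2*C)
m(M, q) = 7/2 + q/2 (m(M, q) = -(-7 - q)/2 = 7/2 + q/2)
V(w) = √(7 + w) (V(w) = √(w + (5 - (-4)/2)) = √(w + (5 - 1*(-2))) = √(w + (5 + 2)) = √(w + 7) = √(7 + w))
V(m(9, -10)) - K(-42) = √(7 + (7/2 + (½)*(-10))) - (-5 + 2*(-42)) = √(7 + (7/2 - 5)) - (-5 - 84) = √(7 - 3/2) - 1*(-89) = √(11/2) + 89 = √22/2 + 89 = 89 + √22/2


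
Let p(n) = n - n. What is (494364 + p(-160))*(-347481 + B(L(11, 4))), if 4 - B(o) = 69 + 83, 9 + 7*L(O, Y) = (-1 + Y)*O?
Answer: -171855262956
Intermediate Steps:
L(O, Y) = -9/7 + O*(-1 + Y)/7 (L(O, Y) = -9/7 + ((-1 + Y)*O)/7 = -9/7 + (O*(-1 + Y))/7 = -9/7 + O*(-1 + Y)/7)
B(o) = -148 (B(o) = 4 - (69 + 83) = 4 - 1*152 = 4 - 152 = -148)
p(n) = 0
(494364 + p(-160))*(-347481 + B(L(11, 4))) = (494364 + 0)*(-347481 - 148) = 494364*(-347629) = -171855262956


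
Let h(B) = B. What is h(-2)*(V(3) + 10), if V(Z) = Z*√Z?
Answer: -20 - 6*√3 ≈ -30.392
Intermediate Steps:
V(Z) = Z^(3/2)
h(-2)*(V(3) + 10) = -2*(3^(3/2) + 10) = -2*(3*√3 + 10) = -2*(10 + 3*√3) = -20 - 6*√3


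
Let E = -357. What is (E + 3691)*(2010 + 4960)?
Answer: 23237980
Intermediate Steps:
(E + 3691)*(2010 + 4960) = (-357 + 3691)*(2010 + 4960) = 3334*6970 = 23237980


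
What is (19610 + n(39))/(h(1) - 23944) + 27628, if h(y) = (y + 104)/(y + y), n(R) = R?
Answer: 1320109426/47783 ≈ 27627.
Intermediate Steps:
h(y) = (104 + y)/(2*y) (h(y) = (104 + y)/((2*y)) = (104 + y)*(1/(2*y)) = (104 + y)/(2*y))
(19610 + n(39))/(h(1) - 23944) + 27628 = (19610 + 39)/((½)*(104 + 1)/1 - 23944) + 27628 = 19649/((½)*1*105 - 23944) + 27628 = 19649/(105/2 - 23944) + 27628 = 19649/(-47783/2) + 27628 = 19649*(-2/47783) + 27628 = -39298/47783 + 27628 = 1320109426/47783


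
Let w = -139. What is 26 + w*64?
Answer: -8870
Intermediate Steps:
26 + w*64 = 26 - 139*64 = 26 - 8896 = -8870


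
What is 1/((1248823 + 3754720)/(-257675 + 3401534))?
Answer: 3143859/5003543 ≈ 0.62833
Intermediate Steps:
1/((1248823 + 3754720)/(-257675 + 3401534)) = 1/(5003543/3143859) = 3143859/5003543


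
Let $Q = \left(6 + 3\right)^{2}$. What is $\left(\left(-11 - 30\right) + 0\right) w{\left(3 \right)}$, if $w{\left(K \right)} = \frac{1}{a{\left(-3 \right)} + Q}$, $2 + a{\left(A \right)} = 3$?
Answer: $- \frac{1}{2} \approx -0.5$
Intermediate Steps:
$a{\left(A \right)} = 1$ ($a{\left(A \right)} = -2 + 3 = 1$)
$Q = 81$ ($Q = 9^{2} = 81$)
$w{\left(K \right)} = \frac{1}{82}$ ($w{\left(K \right)} = \frac{1}{1 + 81} = \frac{1}{82}$)
$\left(\left(-11 - 30\right) + 0\right) w{\left(3 \right)} = \left(\left(-11 - 30\right) + 0\right) \frac{1}{82} = \left(-41 + 0\right) \frac{1}{82} = \left(-41\right) \frac{1}{82} = - \frac{1}{2}$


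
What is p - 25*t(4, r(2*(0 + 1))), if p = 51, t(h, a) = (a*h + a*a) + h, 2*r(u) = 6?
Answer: -574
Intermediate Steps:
r(u) = 3 (r(u) = (½)*6 = 3)
t(h, a) = h + a² + a*h (t(h, a) = (a*h + a²) + h = (a² + a*h) + h = h + a² + a*h)
p - 25*t(4, r(2*(0 + 1))) = 51 - 25*(4 + 3² + 3*4) = 51 - 25*(4 + 9 + 12) = 51 - 25*25 = 51 - 625 = -574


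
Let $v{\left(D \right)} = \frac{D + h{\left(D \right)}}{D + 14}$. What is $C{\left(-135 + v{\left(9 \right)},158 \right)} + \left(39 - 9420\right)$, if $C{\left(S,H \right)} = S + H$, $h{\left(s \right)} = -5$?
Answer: $- \frac{215230}{23} \approx -9357.8$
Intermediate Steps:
$v{\left(D \right)} = \frac{-5 + D}{14 + D}$ ($v{\left(D \right)} = \frac{D - 5}{D + 14} = \frac{-5 + D}{14 + D}$)
$C{\left(S,H \right)} = H + S$
$C{\left(-135 + v{\left(9 \right)},158 \right)} + \left(39 - 9420\right) = \left(158 - \left(135 - \frac{-5 + 9}{14 + 9}\right)\right) + \left(39 - 9420\right) = \left(158 - \left(135 - \frac{1}{23} \cdot 4\right)\right) + \left(39 - 9420\right) = \left(158 + \left(-135 + \frac{1}{23} \cdot 4\right)\right) - 9381 = \left(158 + \left(-135 + \frac{4}{23}\right)\right) - 9381 = \left(158 - \frac{3101}{23}\right) - 9381 = \frac{533}{23} - 9381 = - \frac{215230}{23}$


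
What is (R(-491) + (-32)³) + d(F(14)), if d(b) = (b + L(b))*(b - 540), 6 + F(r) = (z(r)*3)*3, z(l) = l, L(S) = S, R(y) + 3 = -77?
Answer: -133648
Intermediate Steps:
R(y) = -80 (R(y) = -3 - 77 = -80)
F(r) = -6 + 9*r (F(r) = -6 + (r*3)*3 = -6 + (3*r)*3 = -6 + 9*r)
d(b) = 2*b*(-540 + b) (d(b) = (b + b)*(b - 540) = (2*b)*(-540 + b) = 2*b*(-540 + b))
(R(-491) + (-32)³) + d(F(14)) = (-80 + (-32)³) + 2*(-6 + 9*14)*(-540 + (-6 + 9*14)) = (-80 - 32768) + 2*(-6 + 126)*(-540 + (-6 + 126)) = -32848 + 2*120*(-540 + 120) = -32848 + 2*120*(-420) = -32848 - 100800 = -133648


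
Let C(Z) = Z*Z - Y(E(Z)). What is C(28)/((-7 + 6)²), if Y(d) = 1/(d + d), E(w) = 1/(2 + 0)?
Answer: 783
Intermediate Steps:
E(w) = ½ (E(w) = 1/2 = ½)
Y(d) = 1/(2*d)
C(Z) = -1 + Z² (C(Z) = Z*Z - 1/(2*½) = Z² - 2/2 = Z² - 1*1 = Z² - 1 = -1 + Z²)
C(28)/((-7 + 6)²) = (-1 + 28²)/((-7 + 6)²) = (-1 + 784)/((-1)²) = 783/1 = 783*1 = 783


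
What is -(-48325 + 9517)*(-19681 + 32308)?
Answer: 490028616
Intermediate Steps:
-(-48325 + 9517)*(-19681 + 32308) = -(-38808)*12627 = -1*(-490028616) = 490028616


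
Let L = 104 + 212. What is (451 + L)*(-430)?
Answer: -329810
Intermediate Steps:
L = 316
(451 + L)*(-430) = (451 + 316)*(-430) = 767*(-430) = -329810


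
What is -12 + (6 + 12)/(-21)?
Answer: -90/7 ≈ -12.857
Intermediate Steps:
-12 + (6 + 12)/(-21) = -12 - 1/21*18 = -12 - 6/7 = -90/7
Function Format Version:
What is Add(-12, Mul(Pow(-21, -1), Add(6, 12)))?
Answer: Rational(-90, 7) ≈ -12.857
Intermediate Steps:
Add(-12, Mul(Pow(-21, -1), Add(6, 12))) = Add(-12, Mul(Rational(-1, 21), 18)) = Add(-12, Rational(-6, 7)) = Rational(-90, 7)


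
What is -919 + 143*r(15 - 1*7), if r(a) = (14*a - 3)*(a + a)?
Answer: 248473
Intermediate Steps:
r(a) = 2*a*(-3 + 14*a) (r(a) = (-3 + 14*a)*(2*a) = 2*a*(-3 + 14*a))
-919 + 143*r(15 - 1*7) = -919 + 143*(2*(15 - 1*7)*(-3 + 14*(15 - 1*7))) = -919 + 143*(2*(15 - 7)*(-3 + 14*(15 - 7))) = -919 + 143*(2*8*(-3 + 14*8)) = -919 + 143*(2*8*(-3 + 112)) = -919 + 143*(2*8*109) = -919 + 143*1744 = -919 + 249392 = 248473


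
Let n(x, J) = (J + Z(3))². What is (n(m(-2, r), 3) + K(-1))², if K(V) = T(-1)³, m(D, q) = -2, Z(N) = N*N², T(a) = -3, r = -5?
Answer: 762129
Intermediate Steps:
Z(N) = N³
K(V) = -27 (K(V) = (-3)³ = -27)
n(x, J) = (27 + J)² (n(x, J) = (J + 3³)² = (J + 27)² = (27 + J)²)
(n(m(-2, r), 3) + K(-1))² = ((27 + 3)² - 27)² = (30² - 27)² = (900 - 27)² = 873² = 762129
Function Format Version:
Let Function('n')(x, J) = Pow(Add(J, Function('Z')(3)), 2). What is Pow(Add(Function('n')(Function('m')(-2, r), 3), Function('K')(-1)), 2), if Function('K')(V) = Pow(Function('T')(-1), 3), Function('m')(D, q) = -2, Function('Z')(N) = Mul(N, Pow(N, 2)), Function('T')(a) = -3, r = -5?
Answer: 762129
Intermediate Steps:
Function('Z')(N) = Pow(N, 3)
Function('K')(V) = -27 (Function('K')(V) = Pow(-3, 3) = -27)
Function('n')(x, J) = Pow(Add(27, J), 2) (Function('n')(x, J) = Pow(Add(J, Pow(3, 3)), 2) = Pow(Add(J, 27), 2) = Pow(Add(27, J), 2))
Pow(Add(Function('n')(Function('m')(-2, r), 3), Function('K')(-1)), 2) = Pow(Add(Pow(Add(27, 3), 2), -27), 2) = Pow(Add(Pow(30, 2), -27), 2) = Pow(Add(900, -27), 2) = Pow(873, 2) = 762129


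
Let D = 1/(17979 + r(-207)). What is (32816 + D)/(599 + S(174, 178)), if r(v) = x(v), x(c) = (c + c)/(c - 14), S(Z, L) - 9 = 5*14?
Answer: 130403334989/2694218094 ≈ 48.401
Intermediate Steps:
S(Z, L) = 79 (S(Z, L) = 9 + 5*14 = 9 + 70 = 79)
x(c) = 2*c/(-14 + c) (x(c) = (2*c)/(-14 + c) = 2*c/(-14 + c))
r(v) = 2*v/(-14 + v)
D = 221/3973773 (D = 1/(17979 + 2*(-207)/(-14 - 207)) = 1/(17979 + 2*(-207)/(-221)) = 1/(17979 + 2*(-207)*(-1/221)) = 1/(17979 + 414/221) = 1/(3973773/221) = 221/3973773 ≈ 5.5615e-5)
(32816 + D)/(599 + S(174, 178)) = (32816 + 221/3973773)/(599 + 79) = (130403334989/3973773)/678 = (130403334989/3973773)*(1/678) = 130403334989/2694218094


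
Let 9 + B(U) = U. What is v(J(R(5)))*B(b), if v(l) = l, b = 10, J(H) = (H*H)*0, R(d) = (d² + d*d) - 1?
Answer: 0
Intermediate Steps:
R(d) = -1 + 2*d² (R(d) = (d² + d²) - 1 = 2*d² - 1 = -1 + 2*d²)
J(H) = 0 (J(H) = H²*0 = 0)
B(U) = -9 + U
v(J(R(5)))*B(b) = 0*(-9 + 10) = 0*1 = 0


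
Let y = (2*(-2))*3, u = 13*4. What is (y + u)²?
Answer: 1600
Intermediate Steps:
u = 52
y = -12 (y = -4*3 = -12)
(y + u)² = (-12 + 52)² = 40² = 1600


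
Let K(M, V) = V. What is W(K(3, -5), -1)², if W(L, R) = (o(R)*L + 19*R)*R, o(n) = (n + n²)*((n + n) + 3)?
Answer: 361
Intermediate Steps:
o(n) = (3 + 2*n)*(n + n²) (o(n) = (n + n²)*(2*n + 3) = (n + n²)*(3 + 2*n) = (3 + 2*n)*(n + n²))
W(L, R) = R*(19*R + L*R*(3 + 2*R² + 5*R)) (W(L, R) = ((R*(3 + 2*R² + 5*R))*L + 19*R)*R = (L*R*(3 + 2*R² + 5*R) + 19*R)*R = (19*R + L*R*(3 + 2*R² + 5*R))*R = R*(19*R + L*R*(3 + 2*R² + 5*R)))
W(K(3, -5), -1)² = ((-1)²*(19 - 5*(3 + 2*(-1)² + 5*(-1))))² = (1*(19 - 5*(3 + 2*1 - 5)))² = (1*(19 - 5*(3 + 2 - 5)))² = (1*(19 - 5*0))² = (1*(19 + 0))² = (1*19)² = 19² = 361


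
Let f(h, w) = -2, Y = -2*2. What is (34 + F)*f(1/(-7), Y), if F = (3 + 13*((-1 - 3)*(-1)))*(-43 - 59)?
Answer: 11152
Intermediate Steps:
Y = -4
F = -5610 (F = (3 + 13*(-4*(-1)))*(-102) = (3 + 13*4)*(-102) = (3 + 52)*(-102) = 55*(-102) = -5610)
(34 + F)*f(1/(-7), Y) = (34 - 5610)*(-2) = -5576*(-2) = 11152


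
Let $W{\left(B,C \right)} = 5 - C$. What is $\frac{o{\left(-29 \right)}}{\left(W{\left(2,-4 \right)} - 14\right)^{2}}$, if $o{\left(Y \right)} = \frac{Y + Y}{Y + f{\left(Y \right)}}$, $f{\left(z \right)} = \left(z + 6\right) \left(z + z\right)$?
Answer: $- \frac{2}{1125} \approx -0.0017778$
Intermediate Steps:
$f{\left(z \right)} = 2 z \left(6 + z\right)$ ($f{\left(z \right)} = \left(6 + z\right) 2 z = 2 z \left(6 + z\right)$)
$o{\left(Y \right)} = \frac{2 Y}{Y + 2 Y \left(6 + Y\right)}$ ($o{\left(Y \right)} = \frac{Y + Y}{Y + 2 Y \left(6 + Y\right)} = \frac{2 Y}{Y + 2 Y \left(6 + Y\right)}$)
$\frac{o{\left(-29 \right)}}{\left(W{\left(2,-4 \right)} - 14\right)^{2}} = \frac{2 \frac{1}{13 + 2 \left(-29\right)}}{\left(\left(5 - -4\right) - 14\right)^{2}} = \frac{2 \frac{1}{13 - 58}}{\left(\left(5 + 4\right) - 14\right)^{2}} = \frac{2 \frac{1}{-45}}{\left(9 - 14\right)^{2}} = \frac{2 \left(- \frac{1}{45}\right)}{\left(-5\right)^{2}} = - \frac{2}{45 \cdot 25} = \left(- \frac{2}{45}\right) \frac{1}{25} = - \frac{2}{1125}$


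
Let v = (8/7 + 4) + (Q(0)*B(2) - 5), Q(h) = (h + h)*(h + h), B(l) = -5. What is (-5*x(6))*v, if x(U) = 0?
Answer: 0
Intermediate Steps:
Q(h) = 4*h² (Q(h) = (2*h)*(2*h) = 4*h²)
v = ⅐ (v = (8/7 + 4) + ((4*0²)*(-5) - 5) = (8*(⅐) + 4) + ((4*0)*(-5) - 5) = (8/7 + 4) + (0*(-5) - 5) = 36/7 + (0 - 5) = 36/7 - 5 = ⅐ ≈ 0.14286)
(-5*x(6))*v = -5*0*(⅐) = 0*(⅐) = 0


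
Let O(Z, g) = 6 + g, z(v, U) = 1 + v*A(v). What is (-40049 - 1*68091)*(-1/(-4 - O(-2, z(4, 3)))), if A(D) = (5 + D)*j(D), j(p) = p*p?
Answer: -108140/587 ≈ -184.22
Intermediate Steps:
j(p) = p²
A(D) = D²*(5 + D) (A(D) = (5 + D)*D² = D²*(5 + D))
z(v, U) = 1 + v³*(5 + v) (z(v, U) = 1 + v*(v²*(5 + v)) = 1 + v³*(5 + v))
(-40049 - 1*68091)*(-1/(-4 - O(-2, z(4, 3)))) = (-40049 - 1*68091)*(-1/(-4 - (6 + (1 + 4³*(5 + 4))))) = (-40049 - 68091)*(-1/(-4 - (6 + (1 + 64*9)))) = -(-108140)/(-4 - (6 + (1 + 576))) = -(-108140)/(-4 - (6 + 577)) = -(-108140)/(-4 - 1*583) = -(-108140)/(-4 - 583) = -(-108140)/(-587) = -(-108140)*(-1)/587 = -108140*1/587 = -108140/587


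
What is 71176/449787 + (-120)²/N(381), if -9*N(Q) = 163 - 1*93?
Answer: -5828741288/3148509 ≈ -1851.3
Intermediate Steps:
N(Q) = -70/9 (N(Q) = -(163 - 1*93)/9 = -(163 - 93)/9 = -⅑*70 = -70/9)
71176/449787 + (-120)²/N(381) = 71176/449787 + (-120)²/(-70/9) = 71176*(1/449787) + 14400*(-9/70) = 71176/449787 - 12960/7 = -5828741288/3148509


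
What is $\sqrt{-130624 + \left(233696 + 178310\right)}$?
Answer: $\sqrt{281382} \approx 530.45$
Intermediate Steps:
$\sqrt{-130624 + \left(233696 + 178310\right)} = \sqrt{-130624 + 412006} = \sqrt{281382}$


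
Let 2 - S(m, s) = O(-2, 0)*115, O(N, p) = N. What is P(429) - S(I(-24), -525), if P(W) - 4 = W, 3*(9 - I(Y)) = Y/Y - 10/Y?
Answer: 201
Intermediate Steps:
I(Y) = 26/3 + 10/(3*Y) (I(Y) = 9 - (Y/Y - 10/Y)/3 = 9 - (1 - 10/Y)/3 = 9 + (-⅓ + 10/(3*Y)) = 26/3 + 10/(3*Y))
P(W) = 4 + W
S(m, s) = 232 (S(m, s) = 2 - (-2)*115 = 2 - 1*(-230) = 2 + 230 = 232)
P(429) - S(I(-24), -525) = (4 + 429) - 1*232 = 433 - 232 = 201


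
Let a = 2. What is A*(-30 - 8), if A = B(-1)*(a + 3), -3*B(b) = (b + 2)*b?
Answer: -190/3 ≈ -63.333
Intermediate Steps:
B(b) = -b*(2 + b)/3 (B(b) = -(b + 2)*b/3 = -(2 + b)*b/3 = -b*(2 + b)/3)
A = 5/3 (A = (-⅓*(-1)*(2 - 1))*(2 + 3) = -⅓*(-1)*1*5 = (⅓)*5 = 5/3 ≈ 1.6667)
A*(-30 - 8) = 5*(-30 - 8)/3 = (5/3)*(-38) = -190/3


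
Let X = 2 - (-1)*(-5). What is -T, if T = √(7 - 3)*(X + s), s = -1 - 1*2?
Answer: 12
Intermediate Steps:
X = -3 (X = 2 - 1*5 = 2 - 5 = -3)
s = -3 (s = -1 - 2 = -3)
T = -12 (T = √(7 - 3)*(-3 - 3) = √4*(-6) = 2*(-6) = -12)
-T = -1*(-12) = 12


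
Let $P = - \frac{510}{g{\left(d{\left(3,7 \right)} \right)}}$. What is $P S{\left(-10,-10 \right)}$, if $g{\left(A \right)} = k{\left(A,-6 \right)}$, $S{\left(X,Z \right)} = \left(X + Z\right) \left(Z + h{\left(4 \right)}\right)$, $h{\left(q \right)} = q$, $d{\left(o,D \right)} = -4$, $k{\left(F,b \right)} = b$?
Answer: $10200$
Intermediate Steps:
$S{\left(X,Z \right)} = \left(4 + Z\right) \left(X + Z\right)$ ($S{\left(X,Z \right)} = \left(X + Z\right) \left(Z + 4\right) = \left(X + Z\right) \left(4 + Z\right) = \left(4 + Z\right) \left(X + Z\right)$)
$g{\left(A \right)} = -6$
$P = 85$ ($P = - \frac{510}{-6} = \left(-510\right) \left(- \frac{1}{6}\right) = 85$)
$P S{\left(-10,-10 \right)} = 85 \left(\left(-10\right)^{2} + 4 \left(-10\right) + 4 \left(-10\right) - -100\right) = 85 \left(100 - 40 - 40 + 100\right) = 85 \cdot 120 = 10200$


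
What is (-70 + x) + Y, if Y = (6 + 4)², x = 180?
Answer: 210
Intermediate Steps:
Y = 100 (Y = 10² = 100)
(-70 + x) + Y = (-70 + 180) + 100 = 110 + 100 = 210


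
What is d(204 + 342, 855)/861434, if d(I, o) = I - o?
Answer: -309/861434 ≈ -0.00035870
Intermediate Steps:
d(204 + 342, 855)/861434 = ((204 + 342) - 1*855)/861434 = (546 - 855)*(1/861434) = -309*1/861434 = -309/861434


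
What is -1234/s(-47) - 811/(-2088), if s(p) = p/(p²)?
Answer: 121100635/2088 ≈ 57998.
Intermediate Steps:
s(p) = 1/p (s(p) = p/p² = 1/p)
-1234/s(-47) - 811/(-2088) = -1234/(1/(-47)) - 811/(-2088) = -1234/(-1/47) - 811*(-1/2088) = -1234*(-47) + 811/2088 = 57998 + 811/2088 = 121100635/2088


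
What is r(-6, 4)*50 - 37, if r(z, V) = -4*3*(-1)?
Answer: 563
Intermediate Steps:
r(z, V) = 12 (r(z, V) = -12*(-1) = 12)
r(-6, 4)*50 - 37 = 12*50 - 37 = 600 - 37 = 563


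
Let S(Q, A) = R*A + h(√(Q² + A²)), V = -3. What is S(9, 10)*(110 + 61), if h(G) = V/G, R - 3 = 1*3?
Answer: 10260 - 513*√181/181 ≈ 10222.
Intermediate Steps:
R = 6 (R = 3 + 1*3 = 3 + 3 = 6)
h(G) = -3/G
S(Q, A) = -3/√(A² + Q²) + 6*A (S(Q, A) = 6*A - 3/√(Q² + A²) = 6*A - 3/√(A² + Q²) = -3/√(A² + Q²) + 6*A)
S(9, 10)*(110 + 61) = (-3/√(10² + 9²) + 6*10)*(110 + 61) = (-3/√(100 + 81) + 60)*171 = (-3*√181/181 + 60)*171 = (60 - 3*√181/181)*171 = 10260 - 513*√181/181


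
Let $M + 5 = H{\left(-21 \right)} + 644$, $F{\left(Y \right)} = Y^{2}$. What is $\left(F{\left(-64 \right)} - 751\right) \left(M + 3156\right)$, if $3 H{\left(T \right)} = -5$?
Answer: $12688700$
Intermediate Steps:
$H{\left(T \right)} = - \frac{5}{3}$ ($H{\left(T \right)} = \frac{1}{3} \left(-5\right) = - \frac{5}{3}$)
$M = \frac{1912}{3}$ ($M = -5 + \left(- \frac{5}{3} + 644\right) = -5 + \frac{1927}{3} = \frac{1912}{3} \approx 637.33$)
$\left(F{\left(-64 \right)} - 751\right) \left(M + 3156\right) = \left(\left(-64\right)^{2} - 751\right) \left(\frac{1912}{3} + 3156\right) = \left(4096 - 751\right) \frac{11380}{3} = 3345 \cdot \frac{11380}{3} = 12688700$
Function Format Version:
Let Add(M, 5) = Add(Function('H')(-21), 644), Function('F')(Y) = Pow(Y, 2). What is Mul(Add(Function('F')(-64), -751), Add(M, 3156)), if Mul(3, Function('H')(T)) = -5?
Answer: 12688700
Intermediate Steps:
Function('H')(T) = Rational(-5, 3) (Function('H')(T) = Mul(Rational(1, 3), -5) = Rational(-5, 3))
M = Rational(1912, 3) (M = Add(-5, Add(Rational(-5, 3), 644)) = Add(-5, Rational(1927, 3)) = Rational(1912, 3) ≈ 637.33)
Mul(Add(Function('F')(-64), -751), Add(M, 3156)) = Mul(Add(Pow(-64, 2), -751), Add(Rational(1912, 3), 3156)) = Mul(Add(4096, -751), Rational(11380, 3)) = Mul(3345, Rational(11380, 3)) = 12688700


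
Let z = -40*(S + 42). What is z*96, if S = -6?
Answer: -138240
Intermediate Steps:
z = -1440 (z = -40*(-6 + 42) = -40*36 = -1440)
z*96 = -1440*96 = -138240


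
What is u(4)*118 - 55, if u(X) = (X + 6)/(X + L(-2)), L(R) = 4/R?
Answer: 535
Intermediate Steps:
u(X) = (6 + X)/(-2 + X) (u(X) = (X + 6)/(X + 4/(-2)) = (6 + X)/(X + 4*(-½)) = (6 + X)/(X - 2) = (6 + X)/(-2 + X))
u(4)*118 - 55 = ((6 + 4)/(-2 + 4))*118 - 55 = (10/2)*118 - 55 = ((½)*10)*118 - 55 = 5*118 - 55 = 590 - 55 = 535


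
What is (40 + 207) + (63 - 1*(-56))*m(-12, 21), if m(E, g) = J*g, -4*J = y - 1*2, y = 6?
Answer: -2252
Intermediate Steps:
J = -1 (J = -(6 - 1*2)/4 = -(6 - 2)/4 = -1/4*4 = -1)
m(E, g) = -g
(40 + 207) + (63 - 1*(-56))*m(-12, 21) = (40 + 207) + (63 - 1*(-56))*(-1*21) = 247 + (63 + 56)*(-21) = 247 + 119*(-21) = 247 - 2499 = -2252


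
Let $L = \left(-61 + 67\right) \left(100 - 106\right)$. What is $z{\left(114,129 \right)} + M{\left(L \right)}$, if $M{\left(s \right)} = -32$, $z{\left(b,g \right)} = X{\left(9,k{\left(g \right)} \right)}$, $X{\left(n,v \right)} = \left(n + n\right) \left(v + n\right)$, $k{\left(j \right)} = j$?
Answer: $2452$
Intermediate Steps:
$X{\left(n,v \right)} = 2 n \left(n + v\right)$
$z{\left(b,g \right)} = 162 + 18 g$ ($z{\left(b,g \right)} = 2 \cdot 9 \left(9 + g\right) = 162 + 18 g$)
$L = -36$ ($L = 6 \left(-6\right) = -36$)
$z{\left(114,129 \right)} + M{\left(L \right)} = \left(162 + 18 \cdot 129\right) - 32 = \left(162 + 2322\right) - 32 = 2484 - 32 = 2452$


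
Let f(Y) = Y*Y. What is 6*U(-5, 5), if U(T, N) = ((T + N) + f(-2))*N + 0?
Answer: 120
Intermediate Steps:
f(Y) = Y**2
U(T, N) = N*(4 + N + T) (U(T, N) = ((T + N) + (-2)**2)*N + 0 = ((N + T) + 4)*N + 0 = (4 + N + T)*N + 0 = N*(4 + N + T) + 0 = N*(4 + N + T))
6*U(-5, 5) = 6*(5*(4 + 5 - 5)) = 6*(5*4) = 6*20 = 120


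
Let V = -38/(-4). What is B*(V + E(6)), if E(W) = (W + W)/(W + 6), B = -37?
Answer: -777/2 ≈ -388.50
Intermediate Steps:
V = 19/2 (V = -38*(-¼) = 19/2 ≈ 9.5000)
E(W) = 2*W/(6 + W) (E(W) = (2*W)/(6 + W) = 2*W/(6 + W))
B*(V + E(6)) = -37*(19/2 + 2*6/(6 + 6)) = -37*(19/2 + 2*6/12) = -37*(19/2 + 2*6*(1/12)) = -37*(19/2 + 1) = -37*21/2 = -777/2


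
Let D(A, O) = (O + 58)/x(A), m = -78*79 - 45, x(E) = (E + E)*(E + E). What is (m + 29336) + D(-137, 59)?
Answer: 1736432921/75076 ≈ 23129.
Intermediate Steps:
x(E) = 4*E² (x(E) = (2*E)*(2*E) = 4*E²)
m = -6207 (m = -6162 - 45 = -6207)
D(A, O) = (58 + O)/(4*A²) (D(A, O) = (O + 58)/((4*A²)) = (58 + O)*(1/(4*A²)) = (58 + O)/(4*A²))
(m + 29336) + D(-137, 59) = (-6207 + 29336) + (¼)*(58 + 59)/(-137)² = 23129 + (¼)*(1/18769)*117 = 23129 + 117/75076 = 1736432921/75076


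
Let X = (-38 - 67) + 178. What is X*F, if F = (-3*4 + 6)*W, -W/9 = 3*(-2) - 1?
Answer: -27594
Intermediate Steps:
W = 63 (W = -9*(3*(-2) - 1) = -9*(-6 - 1) = -9*(-7) = 63)
X = 73 (X = -105 + 178 = 73)
F = -378 (F = (-3*4 + 6)*63 = (-12 + 6)*63 = -6*63 = -378)
X*F = 73*(-378) = -27594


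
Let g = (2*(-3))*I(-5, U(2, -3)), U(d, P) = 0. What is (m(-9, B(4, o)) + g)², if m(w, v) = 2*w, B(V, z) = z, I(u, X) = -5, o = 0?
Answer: 144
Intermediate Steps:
g = 30 (g = (2*(-3))*(-5) = -6*(-5) = 30)
(m(-9, B(4, o)) + g)² = (2*(-9) + 30)² = (-18 + 30)² = 12² = 144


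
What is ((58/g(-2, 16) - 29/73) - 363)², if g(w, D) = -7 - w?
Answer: 18734491876/133225 ≈ 1.4062e+5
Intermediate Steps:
((58/g(-2, 16) - 29/73) - 363)² = ((58/(-7 - 1*(-2)) - 29/73) - 363)² = ((58/(-7 + 2) - 29*1/73) - 363)² = ((58/(-5) - 29/73) - 363)² = ((58*(-⅕) - 29/73) - 363)² = ((-58/5 - 29/73) - 363)² = (-4379/365 - 363)² = (-136874/365)² = 18734491876/133225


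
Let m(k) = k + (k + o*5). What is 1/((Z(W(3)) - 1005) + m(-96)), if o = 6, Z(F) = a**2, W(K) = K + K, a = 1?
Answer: -1/1166 ≈ -0.00085763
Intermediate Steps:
W(K) = 2*K
Z(F) = 1 (Z(F) = 1**2 = 1)
m(k) = 30 + 2*k (m(k) = k + (k + 6*5) = k + (k + 30) = k + (30 + k) = 30 + 2*k)
1/((Z(W(3)) - 1005) + m(-96)) = 1/((1 - 1005) + (30 + 2*(-96))) = 1/(-1004 + (30 - 192)) = 1/(-1004 - 162) = 1/(-1166) = -1/1166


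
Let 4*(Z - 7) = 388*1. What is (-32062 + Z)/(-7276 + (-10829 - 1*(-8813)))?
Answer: 15979/4646 ≈ 3.4393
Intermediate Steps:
Z = 104 (Z = 7 + (388*1)/4 = 7 + (¼)*388 = 7 + 97 = 104)
(-32062 + Z)/(-7276 + (-10829 - 1*(-8813))) = (-32062 + 104)/(-7276 + (-10829 - 1*(-8813))) = -31958/(-7276 + (-10829 + 8813)) = -31958/(-7276 - 2016) = -31958/(-9292) = -31958*(-1/9292) = 15979/4646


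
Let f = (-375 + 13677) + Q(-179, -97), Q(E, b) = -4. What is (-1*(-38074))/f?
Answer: 19037/6649 ≈ 2.8631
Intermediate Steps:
f = 13298 (f = (-375 + 13677) - 4 = 13302 - 4 = 13298)
(-1*(-38074))/f = -1*(-38074)/13298 = 38074*(1/13298) = 19037/6649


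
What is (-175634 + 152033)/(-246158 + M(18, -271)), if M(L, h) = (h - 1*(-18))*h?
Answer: 23601/177595 ≈ 0.13289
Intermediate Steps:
M(L, h) = h*(18 + h) (M(L, h) = (h + 18)*h = (18 + h)*h = h*(18 + h))
(-175634 + 152033)/(-246158 + M(18, -271)) = (-175634 + 152033)/(-246158 - 271*(18 - 271)) = -23601/(-246158 - 271*(-253)) = -23601/(-246158 + 68563) = -23601/(-177595) = -23601*(-1/177595) = 23601/177595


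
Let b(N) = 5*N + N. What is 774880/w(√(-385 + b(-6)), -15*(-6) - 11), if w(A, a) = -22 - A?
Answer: -3409472/181 + 154976*I*√421/181 ≈ -18837.0 + 17568.0*I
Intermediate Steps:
b(N) = 6*N
774880/w(√(-385 + b(-6)), -15*(-6) - 11) = 774880/(-22 - √(-385 + 6*(-6))) = 774880/(-22 - √(-385 - 36)) = 774880/(-22 - √(-421)) = 774880/(-22 - I*√421)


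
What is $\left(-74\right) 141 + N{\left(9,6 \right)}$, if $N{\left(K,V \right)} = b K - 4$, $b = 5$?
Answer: $-10393$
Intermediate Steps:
$N{\left(K,V \right)} = -4 + 5 K$ ($N{\left(K,V \right)} = 5 K - 4 = -4 + 5 K$)
$\left(-74\right) 141 + N{\left(9,6 \right)} = \left(-74\right) 141 + \left(-4 + 5 \cdot 9\right) = -10434 + \left(-4 + 45\right) = -10434 + 41 = -10393$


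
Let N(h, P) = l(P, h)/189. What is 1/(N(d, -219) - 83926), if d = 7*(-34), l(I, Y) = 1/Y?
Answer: -44982/3775159333 ≈ -1.1915e-5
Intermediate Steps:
d = -238
N(h, P) = 1/(189*h) (N(h, P) = 1/(h*189) = (1/189)/h = 1/(189*h))
1/(N(d, -219) - 83926) = 1/((1/189)/(-238) - 83926) = 1/((1/189)*(-1/238) - 83926) = 1/(-1/44982 - 83926) = 1/(-3775159333/44982) = -44982/3775159333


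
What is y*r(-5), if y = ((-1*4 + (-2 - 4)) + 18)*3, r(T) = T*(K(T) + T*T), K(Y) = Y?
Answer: -2400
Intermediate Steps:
r(T) = T*(T + T**2) (r(T) = T*(T + T*T) = T*(T + T**2))
y = 24 (y = ((-4 - 6) + 18)*3 = (-10 + 18)*3 = 8*3 = 24)
y*r(-5) = 24*((-5)**2*(1 - 5)) = 24*(25*(-4)) = 24*(-100) = -2400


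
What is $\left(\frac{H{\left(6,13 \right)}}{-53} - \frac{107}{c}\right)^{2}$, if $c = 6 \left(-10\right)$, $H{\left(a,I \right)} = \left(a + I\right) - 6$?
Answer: $\frac{23921881}{10112400} \approx 2.3656$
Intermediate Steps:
$H{\left(a,I \right)} = -6 + I + a$ ($H{\left(a,I \right)} = \left(I + a\right) - 6 = -6 + I + a$)
$c = -60$
$\left(\frac{H{\left(6,13 \right)}}{-53} - \frac{107}{c}\right)^{2} = \left(\frac{-6 + 13 + 6}{-53} - \frac{107}{-60}\right)^{2} = \left(13 \left(- \frac{1}{53}\right) - - \frac{107}{60}\right)^{2} = \left(- \frac{13}{53} + \frac{107}{60}\right)^{2} = \left(\frac{4891}{3180}\right)^{2} = \frac{23921881}{10112400}$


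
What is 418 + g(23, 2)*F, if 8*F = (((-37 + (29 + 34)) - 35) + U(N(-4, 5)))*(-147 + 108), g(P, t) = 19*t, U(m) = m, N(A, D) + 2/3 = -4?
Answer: 11799/4 ≈ 2949.8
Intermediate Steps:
N(A, D) = -14/3 (N(A, D) = -2/3 - 4 = -14/3)
F = 533/8 (F = ((((-37 + (29 + 34)) - 35) - 14/3)*(-147 + 108))/8 = ((((-37 + 63) - 35) - 14/3)*(-39))/8 = (((26 - 35) - 14/3)*(-39))/8 = ((-9 - 14/3)*(-39))/8 = (-41/3*(-39))/8 = (1/8)*533 = 533/8 ≈ 66.625)
418 + g(23, 2)*F = 418 + (19*2)*(533/8) = 418 + 38*(533/8) = 418 + 10127/4 = 11799/4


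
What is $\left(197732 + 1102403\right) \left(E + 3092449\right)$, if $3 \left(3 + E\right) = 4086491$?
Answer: $\frac{17374781816915}{3} \approx 5.7916 \cdot 10^{12}$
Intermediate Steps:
$E = \frac{4086482}{3}$ ($E = -3 + \frac{1}{3} \cdot 4086491 = -3 + \frac{4086491}{3} = \frac{4086482}{3} \approx 1.3622 \cdot 10^{6}$)
$\left(197732 + 1102403\right) \left(E + 3092449\right) = \left(197732 + 1102403\right) \left(\frac{4086482}{3} + 3092449\right) = 1300135 \cdot \frac{13363829}{3} = \frac{17374781816915}{3}$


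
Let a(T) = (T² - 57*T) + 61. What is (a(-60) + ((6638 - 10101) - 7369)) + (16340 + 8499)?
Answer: 21088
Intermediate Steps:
a(T) = 61 + T² - 57*T
(a(-60) + ((6638 - 10101) - 7369)) + (16340 + 8499) = ((61 + (-60)² - 57*(-60)) + ((6638 - 10101) - 7369)) + (16340 + 8499) = ((61 + 3600 + 3420) + (-3463 - 7369)) + 24839 = (7081 - 10832) + 24839 = -3751 + 24839 = 21088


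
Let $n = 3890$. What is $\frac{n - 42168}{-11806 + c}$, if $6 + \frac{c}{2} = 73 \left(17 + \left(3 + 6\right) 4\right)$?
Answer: $\frac{19139}{2040} \approx 9.3819$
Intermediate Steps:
$c = 7726$ ($c = -12 + 2 \cdot 73 \left(17 + \left(3 + 6\right) 4\right) = -12 + 2 \cdot 73 \left(17 + 9 \cdot 4\right) = -12 + 2 \cdot 73 \left(17 + 36\right) = -12 + 2 \cdot 73 \cdot 53 = -12 + 2 \cdot 3869 = -12 + 7738 = 7726$)
$\frac{n - 42168}{-11806 + c} = \frac{3890 - 42168}{-11806 + 7726} = - \frac{38278}{-4080} = \left(-38278\right) \left(- \frac{1}{4080}\right) = \frac{19139}{2040}$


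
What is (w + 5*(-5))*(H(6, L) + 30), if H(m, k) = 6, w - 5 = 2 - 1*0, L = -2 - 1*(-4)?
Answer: -648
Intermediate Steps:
L = 2 (L = -2 + 4 = 2)
w = 7 (w = 5 + (2 - 1*0) = 5 + (2 + 0) = 5 + 2 = 7)
(w + 5*(-5))*(H(6, L) + 30) = (7 + 5*(-5))*(6 + 30) = (7 - 25)*36 = -18*36 = -648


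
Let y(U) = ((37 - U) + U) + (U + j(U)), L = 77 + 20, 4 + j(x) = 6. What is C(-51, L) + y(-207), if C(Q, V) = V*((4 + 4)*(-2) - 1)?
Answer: -1817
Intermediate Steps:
j(x) = 2 (j(x) = -4 + 6 = 2)
L = 97
C(Q, V) = -17*V (C(Q, V) = V*(8*(-2) - 1) = V*(-16 - 1) = V*(-17) = -17*V)
y(U) = 39 + U (y(U) = ((37 - U) + U) + (U + 2) = 37 + (2 + U) = 39 + U)
C(-51, L) + y(-207) = -17*97 + (39 - 207) = -1649 - 168 = -1817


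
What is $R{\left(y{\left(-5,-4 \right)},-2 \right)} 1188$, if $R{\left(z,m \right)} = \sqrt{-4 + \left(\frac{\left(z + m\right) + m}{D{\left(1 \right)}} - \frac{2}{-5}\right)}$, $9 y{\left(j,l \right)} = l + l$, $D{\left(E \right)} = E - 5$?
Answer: $\frac{396 i \sqrt{535}}{5} \approx 1831.9 i$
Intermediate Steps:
$D{\left(E \right)} = -5 + E$
$y{\left(j,l \right)} = \frac{2 l}{9}$ ($y{\left(j,l \right)} = \frac{l + l}{9} = \frac{2 l}{9}$)
$R{\left(z,m \right)} = \sqrt{- \frac{18}{5} - \frac{m}{2} - \frac{z}{4}}$ ($R{\left(z,m \right)} = \sqrt{-4 + \left(\frac{\left(z + m\right) + m}{-5 + 1} - \frac{2}{-5}\right)} = \sqrt{-4 + \left(\frac{\left(m + z\right) + m}{-4} - - \frac{2}{5}\right)} = \sqrt{-4 + \left(\left(z + 2 m\right) \left(- \frac{1}{4}\right) + \frac{2}{5}\right)} = \sqrt{-4 - \left(- \frac{2}{5} + \frac{m}{2} + \frac{z}{4}\right)} = \sqrt{- \frac{18}{5} - \frac{m}{2} - \frac{z}{4}}$)
$R{\left(y{\left(-5,-4 \right)},-2 \right)} 1188 = \frac{\sqrt{-360 - -100 - 25 \cdot \frac{2}{9} \left(-4\right)}}{10} \cdot 1188 = \frac{\sqrt{-360 + 100 - - \frac{200}{9}}}{10} \cdot 1188 = \frac{\sqrt{-360 + 100 + \frac{200}{9}}}{10} \cdot 1188 = \frac{\sqrt{- \frac{2140}{9}}}{10} \cdot 1188 = \frac{\frac{2}{3} i \sqrt{535}}{10} \cdot 1188 = \frac{i \sqrt{535}}{15} \cdot 1188 = \frac{396 i \sqrt{535}}{5}$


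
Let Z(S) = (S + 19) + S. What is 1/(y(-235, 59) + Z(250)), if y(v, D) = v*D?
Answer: -1/13346 ≈ -7.4929e-5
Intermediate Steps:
Z(S) = 19 + 2*S (Z(S) = (19 + S) + S = 19 + 2*S)
y(v, D) = D*v
1/(y(-235, 59) + Z(250)) = 1/(59*(-235) + (19 + 2*250)) = 1/(-13865 + (19 + 500)) = 1/(-13865 + 519) = 1/(-13346) = -1/13346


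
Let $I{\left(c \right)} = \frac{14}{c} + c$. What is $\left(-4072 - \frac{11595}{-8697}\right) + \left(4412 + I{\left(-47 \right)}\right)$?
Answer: $\frac{40063198}{136253} \approx 294.04$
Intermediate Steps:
$I{\left(c \right)} = c + \frac{14}{c}$
$\left(-4072 - \frac{11595}{-8697}\right) + \left(4412 + I{\left(-47 \right)}\right) = \left(-4072 - \frac{11595}{-8697}\right) + \left(4412 - \left(47 - \frac{14}{-47}\right)\right) = \left(-4072 - - \frac{3865}{2899}\right) + \left(4412 + \left(-47 + 14 \left(- \frac{1}{47}\right)\right)\right) = \left(-4072 + \frac{3865}{2899}\right) + \left(4412 - \frac{2223}{47}\right) = - \frac{11800863}{2899} + \left(4412 - \frac{2223}{47}\right) = - \frac{11800863}{2899} + \frac{205141}{47} = \frac{40063198}{136253}$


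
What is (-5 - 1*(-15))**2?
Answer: 100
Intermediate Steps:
(-5 - 1*(-15))**2 = (-5 + 15)**2 = 10**2 = 100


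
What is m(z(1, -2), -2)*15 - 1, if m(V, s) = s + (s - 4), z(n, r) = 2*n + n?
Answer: -121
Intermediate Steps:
z(n, r) = 3*n
m(V, s) = -4 + 2*s (m(V, s) = s + (-4 + s) = -4 + 2*s)
m(z(1, -2), -2)*15 - 1 = (-4 + 2*(-2))*15 - 1 = (-4 - 4)*15 - 1 = -8*15 - 1 = -120 - 1 = -121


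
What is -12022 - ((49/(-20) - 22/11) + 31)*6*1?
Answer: -121813/10 ≈ -12181.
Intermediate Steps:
-12022 - ((49/(-20) - 22/11) + 31)*6*1 = -12022 - ((49*(-1/20) - 22*1/11) + 31)*6 = -12022 - ((-49/20 - 2) + 31)*6 = -12022 - (-89/20 + 31)*6 = -12022 - 531*6/20 = -12022 - 1*1593/10 = -12022 - 1593/10 = -121813/10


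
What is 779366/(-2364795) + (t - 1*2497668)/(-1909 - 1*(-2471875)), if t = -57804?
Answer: -1328029154966/973493874495 ≈ -1.3642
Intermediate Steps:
779366/(-2364795) + (t - 1*2497668)/(-1909 - 1*(-2471875)) = 779366/(-2364795) + (-57804 - 1*2497668)/(-1909 - 1*(-2471875)) = 779366*(-1/2364795) + (-57804 - 2497668)/(-1909 + 2471875) = -779366/2364795 - 2555472/2469966 = -779366/2364795 - 2555472*1/2469966 = -779366/2364795 - 425912/411661 = -1328029154966/973493874495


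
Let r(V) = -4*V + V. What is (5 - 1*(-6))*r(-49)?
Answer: 1617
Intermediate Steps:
r(V) = -3*V
(5 - 1*(-6))*r(-49) = (5 - 1*(-6))*(-3*(-49)) = (5 + 6)*147 = 11*147 = 1617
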